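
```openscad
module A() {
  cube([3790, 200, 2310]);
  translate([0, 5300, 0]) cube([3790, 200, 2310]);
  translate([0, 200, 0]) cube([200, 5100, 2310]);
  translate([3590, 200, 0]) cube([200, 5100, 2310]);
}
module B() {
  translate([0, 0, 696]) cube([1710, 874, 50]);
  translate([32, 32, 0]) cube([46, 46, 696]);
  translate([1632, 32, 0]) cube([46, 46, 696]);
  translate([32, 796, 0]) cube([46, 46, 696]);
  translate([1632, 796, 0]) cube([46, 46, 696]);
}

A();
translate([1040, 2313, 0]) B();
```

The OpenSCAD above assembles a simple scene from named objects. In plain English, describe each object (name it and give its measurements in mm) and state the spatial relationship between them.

A is a box-shaped house frame (walls only): outside footprint 3790×5500 mm, wall height 2310 mm, wall thickness 200 mm. The two y-facing walls run the full x-width; the two x-facing walls fit between the inner faces of the y-facing walls.

B is a rectangular dining table. The top is 1710×874×50 mm with its upper surface at z = 746 mm. It stands on four 46×46 mm square legs, each inset 32 mm from the nearest pair of top edges, running from the floor to the underside of the top.

The table sits inside the house frame, centred.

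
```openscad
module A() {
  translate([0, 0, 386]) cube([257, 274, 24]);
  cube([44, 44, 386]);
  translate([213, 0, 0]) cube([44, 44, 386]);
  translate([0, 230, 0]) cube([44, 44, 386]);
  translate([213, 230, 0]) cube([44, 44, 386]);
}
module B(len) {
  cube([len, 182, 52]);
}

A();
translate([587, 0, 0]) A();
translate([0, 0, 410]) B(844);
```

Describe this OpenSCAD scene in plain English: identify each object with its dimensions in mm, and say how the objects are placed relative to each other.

A is a simple wooden stool: a rectangular seat 257 mm (x) by 274 mm (y), 24 mm thick, top face at z = 410 mm, on four square legs, each 44×44 mm in cross-section. The legs rest on z = 0, each flush with a corner of the seat.

B is a rectangular beam 844 mm long (x), 182 mm deep (y), 52 mm thick (z).

The beam spans the tops of two stools placed 330 mm apart, resting at z = 410 mm.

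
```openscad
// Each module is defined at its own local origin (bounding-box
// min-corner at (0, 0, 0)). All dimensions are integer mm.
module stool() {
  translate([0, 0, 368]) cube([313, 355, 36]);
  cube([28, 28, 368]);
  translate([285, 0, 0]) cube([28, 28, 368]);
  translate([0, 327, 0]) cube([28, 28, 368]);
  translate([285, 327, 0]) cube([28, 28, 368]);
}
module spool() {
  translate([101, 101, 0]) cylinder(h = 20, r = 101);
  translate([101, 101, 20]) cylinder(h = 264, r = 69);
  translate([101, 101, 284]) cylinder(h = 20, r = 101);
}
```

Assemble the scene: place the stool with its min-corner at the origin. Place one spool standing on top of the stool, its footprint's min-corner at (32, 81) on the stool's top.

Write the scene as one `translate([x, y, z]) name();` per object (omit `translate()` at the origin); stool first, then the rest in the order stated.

stool();
translate([32, 81, 404]) spool();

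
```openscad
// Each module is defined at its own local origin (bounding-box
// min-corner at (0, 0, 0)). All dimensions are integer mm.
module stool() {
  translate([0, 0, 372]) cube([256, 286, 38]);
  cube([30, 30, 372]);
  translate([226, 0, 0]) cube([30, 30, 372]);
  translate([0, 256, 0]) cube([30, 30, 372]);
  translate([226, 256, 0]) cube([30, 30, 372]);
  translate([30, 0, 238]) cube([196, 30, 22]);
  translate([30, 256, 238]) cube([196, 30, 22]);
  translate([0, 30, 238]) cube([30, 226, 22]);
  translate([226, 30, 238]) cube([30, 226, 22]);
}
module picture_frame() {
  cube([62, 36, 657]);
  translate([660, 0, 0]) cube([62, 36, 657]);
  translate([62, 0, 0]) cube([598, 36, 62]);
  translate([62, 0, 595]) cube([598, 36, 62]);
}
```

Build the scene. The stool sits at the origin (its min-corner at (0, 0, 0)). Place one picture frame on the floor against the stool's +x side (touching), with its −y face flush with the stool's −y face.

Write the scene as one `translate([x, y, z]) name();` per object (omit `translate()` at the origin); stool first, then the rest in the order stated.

stool();
translate([256, 0, 0]) picture_frame();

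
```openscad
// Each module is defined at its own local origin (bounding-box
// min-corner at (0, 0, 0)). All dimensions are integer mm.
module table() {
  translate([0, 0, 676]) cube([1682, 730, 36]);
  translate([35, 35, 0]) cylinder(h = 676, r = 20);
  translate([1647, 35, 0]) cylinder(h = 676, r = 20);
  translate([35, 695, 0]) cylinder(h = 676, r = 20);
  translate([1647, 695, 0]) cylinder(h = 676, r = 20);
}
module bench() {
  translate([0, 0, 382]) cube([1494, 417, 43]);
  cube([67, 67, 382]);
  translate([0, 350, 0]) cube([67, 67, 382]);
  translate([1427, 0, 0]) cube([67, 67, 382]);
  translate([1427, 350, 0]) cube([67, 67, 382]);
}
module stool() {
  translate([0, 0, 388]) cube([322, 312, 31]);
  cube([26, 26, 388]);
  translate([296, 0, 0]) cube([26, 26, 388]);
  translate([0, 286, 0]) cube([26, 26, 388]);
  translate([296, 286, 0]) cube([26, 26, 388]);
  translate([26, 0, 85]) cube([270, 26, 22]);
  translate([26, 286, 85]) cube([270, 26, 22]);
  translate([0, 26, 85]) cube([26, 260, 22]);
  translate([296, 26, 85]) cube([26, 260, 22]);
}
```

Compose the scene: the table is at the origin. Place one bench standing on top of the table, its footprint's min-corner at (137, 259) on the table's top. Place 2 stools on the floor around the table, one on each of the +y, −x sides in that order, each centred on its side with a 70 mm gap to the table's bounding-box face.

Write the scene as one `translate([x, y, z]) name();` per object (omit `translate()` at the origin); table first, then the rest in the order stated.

table();
translate([137, 259, 712]) bench();
translate([680, 800, 0]) stool();
translate([-392, 209, 0]) stool();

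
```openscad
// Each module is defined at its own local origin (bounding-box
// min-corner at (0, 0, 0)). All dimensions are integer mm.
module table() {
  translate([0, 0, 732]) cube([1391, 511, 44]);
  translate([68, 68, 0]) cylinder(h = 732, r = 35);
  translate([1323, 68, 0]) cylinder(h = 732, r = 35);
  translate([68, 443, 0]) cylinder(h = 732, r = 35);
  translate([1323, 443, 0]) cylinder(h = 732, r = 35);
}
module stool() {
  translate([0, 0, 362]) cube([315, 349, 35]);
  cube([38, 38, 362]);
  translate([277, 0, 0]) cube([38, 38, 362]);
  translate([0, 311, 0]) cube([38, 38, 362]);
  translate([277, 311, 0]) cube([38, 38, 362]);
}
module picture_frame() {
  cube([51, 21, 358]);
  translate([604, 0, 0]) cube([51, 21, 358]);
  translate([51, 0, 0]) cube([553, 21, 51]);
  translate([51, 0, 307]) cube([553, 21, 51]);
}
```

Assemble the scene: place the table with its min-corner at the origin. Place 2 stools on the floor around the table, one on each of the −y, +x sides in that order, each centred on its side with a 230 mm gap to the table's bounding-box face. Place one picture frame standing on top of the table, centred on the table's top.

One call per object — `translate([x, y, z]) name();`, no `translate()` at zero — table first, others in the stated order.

table();
translate([538, -579, 0]) stool();
translate([1621, 81, 0]) stool();
translate([368, 245, 776]) picture_frame();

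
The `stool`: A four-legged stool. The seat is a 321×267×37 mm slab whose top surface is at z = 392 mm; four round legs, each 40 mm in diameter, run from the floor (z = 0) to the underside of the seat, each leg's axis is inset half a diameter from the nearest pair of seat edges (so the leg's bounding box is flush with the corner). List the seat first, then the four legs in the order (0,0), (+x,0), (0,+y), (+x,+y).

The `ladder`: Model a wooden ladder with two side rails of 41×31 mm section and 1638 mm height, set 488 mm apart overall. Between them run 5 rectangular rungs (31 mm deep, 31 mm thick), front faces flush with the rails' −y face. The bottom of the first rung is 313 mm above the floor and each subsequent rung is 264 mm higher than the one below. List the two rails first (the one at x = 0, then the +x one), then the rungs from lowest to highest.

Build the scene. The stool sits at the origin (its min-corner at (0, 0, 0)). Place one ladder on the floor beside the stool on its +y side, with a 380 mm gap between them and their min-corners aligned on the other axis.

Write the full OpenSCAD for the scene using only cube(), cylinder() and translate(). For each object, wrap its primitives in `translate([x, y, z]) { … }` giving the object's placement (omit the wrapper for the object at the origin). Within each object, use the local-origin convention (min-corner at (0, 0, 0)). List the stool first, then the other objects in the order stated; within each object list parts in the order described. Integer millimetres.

translate([0, 0, 355]) cube([321, 267, 37]);
translate([20, 20, 0]) cylinder(h = 355, r = 20);
translate([301, 20, 0]) cylinder(h = 355, r = 20);
translate([20, 247, 0]) cylinder(h = 355, r = 20);
translate([301, 247, 0]) cylinder(h = 355, r = 20);
translate([0, 647, 0]) {
  cube([41, 31, 1638]);
  translate([447, 0, 0]) cube([41, 31, 1638]);
  translate([41, 0, 313]) cube([406, 31, 31]);
  translate([41, 0, 577]) cube([406, 31, 31]);
  translate([41, 0, 841]) cube([406, 31, 31]);
  translate([41, 0, 1105]) cube([406, 31, 31]);
  translate([41, 0, 1369]) cube([406, 31, 31]);
}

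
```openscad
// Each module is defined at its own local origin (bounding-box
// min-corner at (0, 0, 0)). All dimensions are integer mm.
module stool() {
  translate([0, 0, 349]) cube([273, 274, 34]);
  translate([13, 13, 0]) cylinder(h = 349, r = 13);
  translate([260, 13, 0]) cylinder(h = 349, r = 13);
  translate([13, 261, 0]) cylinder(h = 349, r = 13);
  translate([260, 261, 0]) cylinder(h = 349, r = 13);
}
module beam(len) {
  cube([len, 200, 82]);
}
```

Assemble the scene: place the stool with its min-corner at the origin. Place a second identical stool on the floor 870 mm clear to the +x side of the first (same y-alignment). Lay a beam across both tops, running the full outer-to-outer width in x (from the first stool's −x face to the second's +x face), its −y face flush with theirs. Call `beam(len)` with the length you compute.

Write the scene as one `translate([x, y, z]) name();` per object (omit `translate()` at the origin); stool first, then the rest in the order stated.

stool();
translate([1143, 0, 0]) stool();
translate([0, 0, 383]) beam(1416);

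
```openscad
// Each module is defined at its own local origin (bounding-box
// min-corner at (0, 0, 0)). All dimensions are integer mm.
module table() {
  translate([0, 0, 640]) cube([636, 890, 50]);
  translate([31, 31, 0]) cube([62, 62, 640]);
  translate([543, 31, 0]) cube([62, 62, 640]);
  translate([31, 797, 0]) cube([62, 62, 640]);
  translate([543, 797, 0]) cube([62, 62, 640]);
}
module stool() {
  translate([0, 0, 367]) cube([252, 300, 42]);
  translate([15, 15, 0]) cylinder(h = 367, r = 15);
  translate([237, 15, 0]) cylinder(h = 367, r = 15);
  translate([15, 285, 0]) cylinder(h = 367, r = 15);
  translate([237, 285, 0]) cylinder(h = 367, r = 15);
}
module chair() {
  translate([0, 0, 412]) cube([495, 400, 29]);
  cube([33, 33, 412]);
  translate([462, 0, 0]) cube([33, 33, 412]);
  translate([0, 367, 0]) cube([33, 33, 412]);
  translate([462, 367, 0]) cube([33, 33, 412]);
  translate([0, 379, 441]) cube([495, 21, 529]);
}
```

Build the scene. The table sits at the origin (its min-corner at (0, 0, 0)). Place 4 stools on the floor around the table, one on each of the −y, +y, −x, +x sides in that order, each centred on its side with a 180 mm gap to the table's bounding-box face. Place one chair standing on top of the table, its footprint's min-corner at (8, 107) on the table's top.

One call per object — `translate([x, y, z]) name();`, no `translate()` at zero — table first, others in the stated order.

table();
translate([192, -480, 0]) stool();
translate([192, 1070, 0]) stool();
translate([-432, 295, 0]) stool();
translate([816, 295, 0]) stool();
translate([8, 107, 690]) chair();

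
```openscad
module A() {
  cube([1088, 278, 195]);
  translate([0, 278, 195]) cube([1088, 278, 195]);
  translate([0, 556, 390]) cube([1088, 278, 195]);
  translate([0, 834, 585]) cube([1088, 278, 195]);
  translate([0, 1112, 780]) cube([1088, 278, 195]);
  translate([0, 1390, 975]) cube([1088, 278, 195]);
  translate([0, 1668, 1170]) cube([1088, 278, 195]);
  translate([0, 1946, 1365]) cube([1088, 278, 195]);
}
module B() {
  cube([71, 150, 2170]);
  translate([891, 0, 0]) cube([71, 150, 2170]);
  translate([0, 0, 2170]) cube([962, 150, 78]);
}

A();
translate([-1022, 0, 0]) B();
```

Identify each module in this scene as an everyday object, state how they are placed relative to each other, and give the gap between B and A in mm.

A is a staircase. B is a door frame. The door frame is on the floor beside the staircase on its −x side. The gap between the door frame and the staircase is 60 mm.

The door frame's nearest face is 60 mm from the staircase's −x face.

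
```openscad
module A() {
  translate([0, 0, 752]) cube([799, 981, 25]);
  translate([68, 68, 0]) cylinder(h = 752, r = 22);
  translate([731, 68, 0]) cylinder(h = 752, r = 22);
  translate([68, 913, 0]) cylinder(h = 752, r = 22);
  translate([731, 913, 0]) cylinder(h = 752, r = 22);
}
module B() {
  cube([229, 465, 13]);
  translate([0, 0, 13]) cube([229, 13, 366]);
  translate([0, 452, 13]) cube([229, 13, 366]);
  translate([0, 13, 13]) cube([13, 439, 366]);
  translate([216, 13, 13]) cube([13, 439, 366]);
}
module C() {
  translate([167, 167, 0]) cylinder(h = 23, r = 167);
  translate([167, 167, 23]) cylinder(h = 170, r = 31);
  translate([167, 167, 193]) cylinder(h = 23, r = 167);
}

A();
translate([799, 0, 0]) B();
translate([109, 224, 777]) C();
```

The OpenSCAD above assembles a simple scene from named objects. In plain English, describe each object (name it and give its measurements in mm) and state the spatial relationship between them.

A is a table with a 799×981 mm rectangular top, 25 mm thick, top surface at z = 777 mm, supported by four round legs of 44 mm diameter, each leg's bounding box inset 46 mm from the nearest pair of top edges, running from the floor.

B is an open storage box with external size 229×465×379 mm and wall thickness 13 mm (the base is also 13 mm thick). The base covers the whole footprint; the four walls stand on the base, with the y-facing walls full-width and the x-facing walls fitting between their inner faces.

C is a spool: two coaxial disc flanges of radius 167 mm and thickness 23 mm, joined by a core cylinder of radius 31 mm and height 170 mm. The lower flange rests on z = 0 and the three cylinders share a vertical axis.

The open box is against the table's +x side, with their −y faces flush. The spool is on top of the table.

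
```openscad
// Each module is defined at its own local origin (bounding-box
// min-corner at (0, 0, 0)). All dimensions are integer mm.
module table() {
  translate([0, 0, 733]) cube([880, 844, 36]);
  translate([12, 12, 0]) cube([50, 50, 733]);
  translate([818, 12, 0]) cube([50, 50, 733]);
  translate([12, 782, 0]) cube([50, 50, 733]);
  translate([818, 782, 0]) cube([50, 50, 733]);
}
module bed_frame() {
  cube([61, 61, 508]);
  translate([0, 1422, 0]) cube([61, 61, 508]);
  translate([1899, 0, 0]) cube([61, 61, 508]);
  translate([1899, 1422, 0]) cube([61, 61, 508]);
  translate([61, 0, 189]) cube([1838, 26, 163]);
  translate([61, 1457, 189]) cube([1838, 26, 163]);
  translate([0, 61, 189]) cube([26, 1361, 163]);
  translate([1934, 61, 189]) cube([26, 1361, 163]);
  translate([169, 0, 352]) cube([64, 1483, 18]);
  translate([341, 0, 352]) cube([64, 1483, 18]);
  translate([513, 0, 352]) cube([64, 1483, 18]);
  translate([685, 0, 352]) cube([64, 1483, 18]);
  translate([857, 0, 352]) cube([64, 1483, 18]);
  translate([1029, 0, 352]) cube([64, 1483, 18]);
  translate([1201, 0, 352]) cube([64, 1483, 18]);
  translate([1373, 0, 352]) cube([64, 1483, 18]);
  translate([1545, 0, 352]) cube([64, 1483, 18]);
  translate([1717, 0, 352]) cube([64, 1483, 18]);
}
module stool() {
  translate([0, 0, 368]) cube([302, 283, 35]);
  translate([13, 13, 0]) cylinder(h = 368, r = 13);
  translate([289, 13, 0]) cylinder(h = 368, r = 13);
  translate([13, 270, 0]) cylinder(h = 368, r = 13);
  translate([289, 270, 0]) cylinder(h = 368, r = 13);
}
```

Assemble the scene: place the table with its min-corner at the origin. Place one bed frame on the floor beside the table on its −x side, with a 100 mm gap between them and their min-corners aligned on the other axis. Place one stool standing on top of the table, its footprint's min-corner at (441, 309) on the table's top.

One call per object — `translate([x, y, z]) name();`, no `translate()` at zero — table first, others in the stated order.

table();
translate([-2060, 0, 0]) bed_frame();
translate([441, 309, 769]) stool();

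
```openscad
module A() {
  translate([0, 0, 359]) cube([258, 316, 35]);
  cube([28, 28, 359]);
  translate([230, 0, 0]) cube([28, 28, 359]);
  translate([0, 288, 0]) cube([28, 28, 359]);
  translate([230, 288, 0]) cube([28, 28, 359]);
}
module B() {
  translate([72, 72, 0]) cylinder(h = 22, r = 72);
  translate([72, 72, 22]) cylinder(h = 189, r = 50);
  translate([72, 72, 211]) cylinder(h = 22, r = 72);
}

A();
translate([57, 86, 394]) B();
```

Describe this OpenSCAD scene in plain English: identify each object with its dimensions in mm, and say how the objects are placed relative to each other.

A is a simple wooden stool: a rectangular seat 258 mm (x) by 316 mm (y), 35 mm thick, top face at z = 394 mm, on four square legs, each 28×28 mm in cross-section. The legs rest on z = 0, each flush with a corner of the seat.

B is a spool: two coaxial disc flanges of radius 72 mm and thickness 22 mm, joined by a core cylinder of radius 50 mm and height 189 mm. The lower flange rests on z = 0 and the three cylinders share a vertical axis.

The spool is on top of the stool, centred.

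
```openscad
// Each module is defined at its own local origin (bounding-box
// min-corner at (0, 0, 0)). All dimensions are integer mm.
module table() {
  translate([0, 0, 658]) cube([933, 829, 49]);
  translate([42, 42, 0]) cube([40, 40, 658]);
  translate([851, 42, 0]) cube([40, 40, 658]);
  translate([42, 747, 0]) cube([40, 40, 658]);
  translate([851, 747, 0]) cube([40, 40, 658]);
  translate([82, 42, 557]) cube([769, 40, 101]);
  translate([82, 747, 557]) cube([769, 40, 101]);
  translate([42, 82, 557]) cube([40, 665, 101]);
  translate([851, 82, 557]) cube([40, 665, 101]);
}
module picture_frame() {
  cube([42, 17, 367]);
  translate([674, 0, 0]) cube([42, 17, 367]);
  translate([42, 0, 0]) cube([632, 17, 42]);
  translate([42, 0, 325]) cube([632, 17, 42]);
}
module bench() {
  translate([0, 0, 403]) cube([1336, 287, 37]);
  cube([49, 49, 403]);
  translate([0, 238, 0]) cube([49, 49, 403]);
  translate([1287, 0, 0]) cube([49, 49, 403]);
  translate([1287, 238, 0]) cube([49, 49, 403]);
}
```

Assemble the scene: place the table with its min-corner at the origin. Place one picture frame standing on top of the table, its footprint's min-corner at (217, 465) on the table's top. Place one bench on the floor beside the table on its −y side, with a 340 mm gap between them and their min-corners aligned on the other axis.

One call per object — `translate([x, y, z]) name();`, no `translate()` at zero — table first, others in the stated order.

table();
translate([217, 465, 707]) picture_frame();
translate([0, -627, 0]) bench();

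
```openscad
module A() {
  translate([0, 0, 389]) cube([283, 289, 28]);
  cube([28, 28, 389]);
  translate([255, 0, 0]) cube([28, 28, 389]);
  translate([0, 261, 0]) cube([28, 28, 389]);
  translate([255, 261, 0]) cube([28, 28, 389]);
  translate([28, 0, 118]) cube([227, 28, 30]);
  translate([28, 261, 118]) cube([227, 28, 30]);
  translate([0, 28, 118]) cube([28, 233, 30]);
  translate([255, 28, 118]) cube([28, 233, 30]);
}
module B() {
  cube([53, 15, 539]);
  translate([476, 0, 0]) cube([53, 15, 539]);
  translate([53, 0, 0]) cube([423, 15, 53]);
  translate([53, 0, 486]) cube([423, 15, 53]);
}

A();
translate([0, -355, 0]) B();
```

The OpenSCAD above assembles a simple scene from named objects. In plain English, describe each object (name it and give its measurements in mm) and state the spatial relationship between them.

A is a four-legged stool. The seat is 283×289 mm, 28 mm thick, top at z = 417 mm. It stands on four square legs, each 28×28 mm in cross-section, from z = 0 to the seat underside, each flush with a corner of the seat. Four stretchers, 28 mm wide and 30 mm tall, connect adjacent legs with their undersides at z = 118 mm, each running between the inner faces of the legs it joins and aligned with the legs' outer faces on the other axis.

B is a rectangular picture frame lying in the x–z plane (depth along y). The opening is 423 mm wide (x) by 433 mm tall (z), surrounded by a border 53 mm wide on all four sides. The frame is 15 mm deep and is made of two full-height vertical stiles with two horizontal rails fitted between them.

The picture frame is on the floor beside the stool on its −y side.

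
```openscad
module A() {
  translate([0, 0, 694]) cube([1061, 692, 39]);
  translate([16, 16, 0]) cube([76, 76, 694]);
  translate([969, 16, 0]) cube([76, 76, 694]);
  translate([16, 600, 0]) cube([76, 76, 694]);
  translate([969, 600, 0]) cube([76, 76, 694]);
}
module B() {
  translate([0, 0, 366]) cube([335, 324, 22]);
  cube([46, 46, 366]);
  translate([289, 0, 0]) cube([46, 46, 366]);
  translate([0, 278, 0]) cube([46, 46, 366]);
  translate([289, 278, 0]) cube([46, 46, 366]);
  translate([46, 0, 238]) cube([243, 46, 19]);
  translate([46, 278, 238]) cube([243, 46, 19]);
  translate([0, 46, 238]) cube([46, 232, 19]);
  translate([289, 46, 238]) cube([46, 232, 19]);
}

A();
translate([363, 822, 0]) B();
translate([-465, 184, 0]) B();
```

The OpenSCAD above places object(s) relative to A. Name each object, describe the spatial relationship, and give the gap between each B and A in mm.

Each stool's nearest face is 130 mm from the table's bounding box.

A is a table. B is a stool. Two stools sit around the table at the +y, −x sides. The gap between each stool and the table is 130 mm.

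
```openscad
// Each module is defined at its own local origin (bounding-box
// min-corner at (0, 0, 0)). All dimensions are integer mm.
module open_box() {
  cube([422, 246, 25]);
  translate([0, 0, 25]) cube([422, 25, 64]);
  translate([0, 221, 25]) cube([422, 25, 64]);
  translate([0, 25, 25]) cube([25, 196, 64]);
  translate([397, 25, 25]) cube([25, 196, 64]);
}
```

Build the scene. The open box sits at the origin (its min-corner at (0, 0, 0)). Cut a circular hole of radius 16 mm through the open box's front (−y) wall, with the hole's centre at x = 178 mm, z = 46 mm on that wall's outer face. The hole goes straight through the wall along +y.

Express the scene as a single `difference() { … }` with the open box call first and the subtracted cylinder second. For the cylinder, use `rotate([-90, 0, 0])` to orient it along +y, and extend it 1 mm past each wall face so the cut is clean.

difference() {
  open_box();
  translate([178, -1, 46]) rotate([-90, 0, 0]) cylinder(h = 27, r = 16);
}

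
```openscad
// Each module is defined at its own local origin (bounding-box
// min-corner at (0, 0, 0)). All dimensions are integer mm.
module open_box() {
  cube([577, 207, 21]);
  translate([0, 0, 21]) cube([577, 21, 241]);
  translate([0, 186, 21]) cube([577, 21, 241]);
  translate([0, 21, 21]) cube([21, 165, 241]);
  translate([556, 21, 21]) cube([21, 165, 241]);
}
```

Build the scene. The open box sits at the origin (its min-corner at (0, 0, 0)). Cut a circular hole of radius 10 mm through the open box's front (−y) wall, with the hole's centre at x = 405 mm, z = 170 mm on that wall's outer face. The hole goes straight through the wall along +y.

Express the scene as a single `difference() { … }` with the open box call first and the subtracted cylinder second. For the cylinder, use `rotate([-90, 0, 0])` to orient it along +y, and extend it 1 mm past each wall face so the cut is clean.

difference() {
  open_box();
  translate([405, -1, 170]) rotate([-90, 0, 0]) cylinder(h = 23, r = 10);
}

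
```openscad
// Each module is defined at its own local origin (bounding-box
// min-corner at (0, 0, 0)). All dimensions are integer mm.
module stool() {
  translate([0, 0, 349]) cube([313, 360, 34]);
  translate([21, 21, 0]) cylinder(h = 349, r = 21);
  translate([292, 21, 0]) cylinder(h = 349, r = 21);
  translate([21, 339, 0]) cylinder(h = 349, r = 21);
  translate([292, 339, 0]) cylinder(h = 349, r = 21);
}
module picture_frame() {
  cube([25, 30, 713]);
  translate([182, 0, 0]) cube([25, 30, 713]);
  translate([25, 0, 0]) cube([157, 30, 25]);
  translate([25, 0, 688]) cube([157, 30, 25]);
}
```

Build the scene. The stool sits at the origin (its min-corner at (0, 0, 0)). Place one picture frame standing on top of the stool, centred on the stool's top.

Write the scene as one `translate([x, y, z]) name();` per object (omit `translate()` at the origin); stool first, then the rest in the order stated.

stool();
translate([53, 165, 383]) picture_frame();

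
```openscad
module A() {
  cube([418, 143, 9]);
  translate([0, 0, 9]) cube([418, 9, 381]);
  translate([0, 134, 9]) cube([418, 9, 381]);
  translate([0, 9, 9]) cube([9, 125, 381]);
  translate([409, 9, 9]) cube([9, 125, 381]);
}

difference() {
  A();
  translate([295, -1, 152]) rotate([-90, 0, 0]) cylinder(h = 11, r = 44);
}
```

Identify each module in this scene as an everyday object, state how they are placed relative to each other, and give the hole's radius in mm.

A is an open box. The open box has a circular hole through its front wall. The hole's radius is 44 mm.

The subtracted cylinder has r = 44 mm.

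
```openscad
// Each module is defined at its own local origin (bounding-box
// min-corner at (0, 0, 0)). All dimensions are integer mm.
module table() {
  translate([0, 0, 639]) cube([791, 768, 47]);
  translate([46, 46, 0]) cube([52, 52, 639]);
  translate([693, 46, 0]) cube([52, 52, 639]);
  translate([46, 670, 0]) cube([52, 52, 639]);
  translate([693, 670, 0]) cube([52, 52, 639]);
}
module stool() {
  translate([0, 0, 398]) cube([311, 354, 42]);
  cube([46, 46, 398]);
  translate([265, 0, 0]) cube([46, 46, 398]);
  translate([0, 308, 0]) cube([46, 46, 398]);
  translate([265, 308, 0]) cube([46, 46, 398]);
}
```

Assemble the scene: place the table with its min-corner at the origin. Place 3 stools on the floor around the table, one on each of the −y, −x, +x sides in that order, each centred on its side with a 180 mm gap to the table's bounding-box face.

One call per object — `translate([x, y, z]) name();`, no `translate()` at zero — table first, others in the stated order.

table();
translate([240, -534, 0]) stool();
translate([-491, 207, 0]) stool();
translate([971, 207, 0]) stool();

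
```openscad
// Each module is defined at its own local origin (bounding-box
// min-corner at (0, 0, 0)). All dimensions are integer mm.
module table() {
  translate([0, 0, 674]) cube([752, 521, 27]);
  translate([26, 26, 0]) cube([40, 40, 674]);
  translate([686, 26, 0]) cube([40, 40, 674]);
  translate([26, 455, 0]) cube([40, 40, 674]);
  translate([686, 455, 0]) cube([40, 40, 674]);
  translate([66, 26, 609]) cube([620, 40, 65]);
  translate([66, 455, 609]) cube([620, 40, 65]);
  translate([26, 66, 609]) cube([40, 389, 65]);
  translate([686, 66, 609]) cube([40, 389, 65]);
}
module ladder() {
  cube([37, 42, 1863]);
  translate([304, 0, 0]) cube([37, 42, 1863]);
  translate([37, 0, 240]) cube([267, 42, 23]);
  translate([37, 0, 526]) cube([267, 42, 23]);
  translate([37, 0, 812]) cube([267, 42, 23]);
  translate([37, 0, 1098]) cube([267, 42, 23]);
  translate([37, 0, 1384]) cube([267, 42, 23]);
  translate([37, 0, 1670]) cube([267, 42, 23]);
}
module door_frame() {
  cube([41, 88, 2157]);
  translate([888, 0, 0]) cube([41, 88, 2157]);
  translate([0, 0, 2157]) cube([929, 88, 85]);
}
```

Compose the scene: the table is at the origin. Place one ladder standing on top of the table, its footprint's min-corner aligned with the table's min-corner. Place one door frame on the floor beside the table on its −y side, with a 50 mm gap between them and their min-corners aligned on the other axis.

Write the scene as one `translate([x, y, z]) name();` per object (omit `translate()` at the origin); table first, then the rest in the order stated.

table();
translate([0, 0, 701]) ladder();
translate([0, -138, 0]) door_frame();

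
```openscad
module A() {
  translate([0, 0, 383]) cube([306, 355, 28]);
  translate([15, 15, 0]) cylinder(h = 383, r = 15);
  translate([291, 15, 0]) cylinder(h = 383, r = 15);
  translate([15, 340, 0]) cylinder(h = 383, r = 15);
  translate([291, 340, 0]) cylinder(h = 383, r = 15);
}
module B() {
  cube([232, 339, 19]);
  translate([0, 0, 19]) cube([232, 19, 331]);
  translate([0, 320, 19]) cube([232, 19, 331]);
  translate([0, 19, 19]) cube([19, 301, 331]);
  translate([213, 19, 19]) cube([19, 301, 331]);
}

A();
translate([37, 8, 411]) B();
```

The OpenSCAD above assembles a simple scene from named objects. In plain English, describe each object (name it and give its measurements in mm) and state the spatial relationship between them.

A is a four-legged stool. The seat is a 306×355×28 mm slab whose top surface is at z = 411 mm; four round legs, each 30 mm in diameter, run from the floor (z = 0) to the underside of the seat, each leg's axis is inset half a diameter from the nearest pair of seat edges (so the leg's bounding box is flush with the corner).

B is an open storage box with external size 232×339×350 mm and wall thickness 19 mm (the base is also 19 mm thick). The base covers the whole footprint; the four walls stand on the base, with the y-facing walls full-width and the x-facing walls fitting between their inner faces.

The open box is on top of the stool, centred.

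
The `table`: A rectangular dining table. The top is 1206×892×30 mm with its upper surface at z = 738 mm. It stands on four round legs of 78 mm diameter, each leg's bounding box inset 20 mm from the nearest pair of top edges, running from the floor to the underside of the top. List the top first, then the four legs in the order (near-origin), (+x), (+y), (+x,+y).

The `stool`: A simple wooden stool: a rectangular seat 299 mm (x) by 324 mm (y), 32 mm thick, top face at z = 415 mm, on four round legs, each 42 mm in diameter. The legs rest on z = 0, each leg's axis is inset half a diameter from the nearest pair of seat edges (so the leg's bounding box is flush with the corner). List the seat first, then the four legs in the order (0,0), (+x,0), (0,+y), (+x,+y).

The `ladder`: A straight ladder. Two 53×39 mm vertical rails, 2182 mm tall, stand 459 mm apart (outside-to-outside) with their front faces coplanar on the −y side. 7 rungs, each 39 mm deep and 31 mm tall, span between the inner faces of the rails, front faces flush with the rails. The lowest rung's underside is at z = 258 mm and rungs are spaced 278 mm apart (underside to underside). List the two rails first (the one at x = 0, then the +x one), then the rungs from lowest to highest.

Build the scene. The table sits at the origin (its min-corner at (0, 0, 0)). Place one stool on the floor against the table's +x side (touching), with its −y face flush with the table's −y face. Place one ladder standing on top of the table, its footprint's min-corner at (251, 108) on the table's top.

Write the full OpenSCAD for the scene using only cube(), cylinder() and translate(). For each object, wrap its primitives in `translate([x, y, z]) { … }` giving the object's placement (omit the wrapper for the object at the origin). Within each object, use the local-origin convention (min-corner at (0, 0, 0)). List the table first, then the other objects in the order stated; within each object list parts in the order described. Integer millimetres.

translate([0, 0, 708]) cube([1206, 892, 30]);
translate([59, 59, 0]) cylinder(h = 708, r = 39);
translate([1147, 59, 0]) cylinder(h = 708, r = 39);
translate([59, 833, 0]) cylinder(h = 708, r = 39);
translate([1147, 833, 0]) cylinder(h = 708, r = 39);
translate([1206, 0, 0]) {
  translate([0, 0, 383]) cube([299, 324, 32]);
  translate([21, 21, 0]) cylinder(h = 383, r = 21);
  translate([278, 21, 0]) cylinder(h = 383, r = 21);
  translate([21, 303, 0]) cylinder(h = 383, r = 21);
  translate([278, 303, 0]) cylinder(h = 383, r = 21);
}
translate([251, 108, 738]) {
  cube([53, 39, 2182]);
  translate([406, 0, 0]) cube([53, 39, 2182]);
  translate([53, 0, 258]) cube([353, 39, 31]);
  translate([53, 0, 536]) cube([353, 39, 31]);
  translate([53, 0, 814]) cube([353, 39, 31]);
  translate([53, 0, 1092]) cube([353, 39, 31]);
  translate([53, 0, 1370]) cube([353, 39, 31]);
  translate([53, 0, 1648]) cube([353, 39, 31]);
  translate([53, 0, 1926]) cube([353, 39, 31]);
}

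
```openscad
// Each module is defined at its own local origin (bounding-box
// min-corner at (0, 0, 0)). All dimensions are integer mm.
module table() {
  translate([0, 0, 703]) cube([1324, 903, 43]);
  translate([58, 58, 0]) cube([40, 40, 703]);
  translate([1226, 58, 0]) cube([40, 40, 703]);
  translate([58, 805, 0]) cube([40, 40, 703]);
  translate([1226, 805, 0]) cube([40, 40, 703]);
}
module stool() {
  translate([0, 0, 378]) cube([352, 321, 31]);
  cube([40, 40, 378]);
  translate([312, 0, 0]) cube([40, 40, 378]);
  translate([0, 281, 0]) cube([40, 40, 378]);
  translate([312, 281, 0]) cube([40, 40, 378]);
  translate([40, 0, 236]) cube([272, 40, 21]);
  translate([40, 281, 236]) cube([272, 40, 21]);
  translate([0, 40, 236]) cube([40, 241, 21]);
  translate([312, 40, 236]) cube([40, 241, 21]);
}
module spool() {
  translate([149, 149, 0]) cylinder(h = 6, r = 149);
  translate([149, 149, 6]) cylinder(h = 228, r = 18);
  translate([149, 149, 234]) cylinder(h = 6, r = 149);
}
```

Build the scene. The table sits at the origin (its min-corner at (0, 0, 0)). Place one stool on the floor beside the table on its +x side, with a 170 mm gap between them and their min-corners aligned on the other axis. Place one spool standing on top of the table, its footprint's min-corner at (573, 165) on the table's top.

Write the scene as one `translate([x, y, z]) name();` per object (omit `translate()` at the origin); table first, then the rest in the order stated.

table();
translate([1494, 0, 0]) stool();
translate([573, 165, 746]) spool();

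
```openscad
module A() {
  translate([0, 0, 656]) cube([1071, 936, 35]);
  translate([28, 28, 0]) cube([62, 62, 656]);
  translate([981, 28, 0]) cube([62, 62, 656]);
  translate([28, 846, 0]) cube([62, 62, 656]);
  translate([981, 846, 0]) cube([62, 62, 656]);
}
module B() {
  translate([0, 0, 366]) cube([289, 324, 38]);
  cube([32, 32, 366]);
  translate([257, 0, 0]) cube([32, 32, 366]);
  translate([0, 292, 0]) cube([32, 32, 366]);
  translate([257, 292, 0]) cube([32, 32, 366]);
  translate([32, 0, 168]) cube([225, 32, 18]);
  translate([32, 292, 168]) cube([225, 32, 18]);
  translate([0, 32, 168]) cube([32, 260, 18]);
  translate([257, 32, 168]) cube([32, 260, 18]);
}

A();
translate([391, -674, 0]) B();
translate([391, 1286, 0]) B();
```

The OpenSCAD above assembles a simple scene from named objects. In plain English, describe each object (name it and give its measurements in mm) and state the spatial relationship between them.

A is a table: top 1071 mm (x) × 936 mm (y), 35 mm thick, upper face at z = 691 mm, on four 62×62 mm square legs, each inset 28 mm from the nearest pair of top edges, running from z = 0 to the bottom of the top.

B is a four-legged stool. The seat is a 289×324×38 mm slab whose top surface is at z = 404 mm; four square legs, each 32×32 mm in cross-section, run from the floor (z = 0) to the underside of the seat, each flush with a corner of the seat. Four stretchers, 32 mm wide and 18 mm tall, connect adjacent legs with their undersides at z = 168 mm, each running between the inner faces of the legs it joins and aligned with the legs' outer faces on the other axis.

Two stools sit around the table at the −y, +y sides.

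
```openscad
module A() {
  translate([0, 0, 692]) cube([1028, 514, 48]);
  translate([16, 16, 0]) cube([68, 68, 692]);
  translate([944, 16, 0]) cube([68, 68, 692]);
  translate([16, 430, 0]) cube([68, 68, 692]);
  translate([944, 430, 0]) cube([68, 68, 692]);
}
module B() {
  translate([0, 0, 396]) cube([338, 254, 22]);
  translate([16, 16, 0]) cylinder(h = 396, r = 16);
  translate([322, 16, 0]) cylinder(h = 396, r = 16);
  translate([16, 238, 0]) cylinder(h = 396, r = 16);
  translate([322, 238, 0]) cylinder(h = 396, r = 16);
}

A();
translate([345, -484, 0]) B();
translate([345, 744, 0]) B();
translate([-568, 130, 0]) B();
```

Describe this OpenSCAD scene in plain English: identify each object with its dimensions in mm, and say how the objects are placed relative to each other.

A is a rectangular dining table. The top is 1028×514×48 mm with its upper surface at z = 740 mm. It stands on four 68×68 mm square legs, each inset 16 mm from the nearest pair of top edges, running from the floor to the underside of the top.

B is a four-legged stool. The seat is a 338×254×22 mm slab whose top surface is at z = 418 mm; four round legs, each 32 mm in diameter, run from the floor (z = 0) to the underside of the seat, each leg's axis is inset half a diameter from the nearest pair of seat edges (so the leg's bounding box is flush with the corner).

Three stools sit around the table at the −y, +y, −x sides.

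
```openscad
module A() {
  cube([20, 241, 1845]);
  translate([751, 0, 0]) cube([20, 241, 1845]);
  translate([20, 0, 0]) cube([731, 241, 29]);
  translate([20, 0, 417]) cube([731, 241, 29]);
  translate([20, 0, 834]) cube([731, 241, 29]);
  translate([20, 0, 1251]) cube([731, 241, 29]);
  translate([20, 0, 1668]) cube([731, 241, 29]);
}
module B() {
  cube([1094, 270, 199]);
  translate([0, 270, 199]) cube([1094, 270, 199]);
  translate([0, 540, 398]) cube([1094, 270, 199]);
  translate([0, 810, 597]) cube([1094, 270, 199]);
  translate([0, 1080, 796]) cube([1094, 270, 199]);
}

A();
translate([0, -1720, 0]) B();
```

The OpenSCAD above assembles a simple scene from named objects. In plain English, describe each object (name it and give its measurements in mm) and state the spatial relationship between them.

A is a bookshelf 771 mm wide overall, 241 mm deep and 1845 mm tall. The two sides are 20 mm thick vertical panels. 5 horizontal shelves of 29 mm thickness span between the inner faces of the sides; the lowest shelf sits on the floor and shelves are stacked with a clear vertical gap of 388 mm between each pair.

B is a run of 5 identical solid stair steps. Each tread is 1094×270 mm and each step block is 199 mm high. Step 1 rests on the floor; step k is offset from step 1 by (k−1)×270 mm in y and (k−1)×199 mm in z.

The staircase is on the floor beside the bookshelf on its −y side.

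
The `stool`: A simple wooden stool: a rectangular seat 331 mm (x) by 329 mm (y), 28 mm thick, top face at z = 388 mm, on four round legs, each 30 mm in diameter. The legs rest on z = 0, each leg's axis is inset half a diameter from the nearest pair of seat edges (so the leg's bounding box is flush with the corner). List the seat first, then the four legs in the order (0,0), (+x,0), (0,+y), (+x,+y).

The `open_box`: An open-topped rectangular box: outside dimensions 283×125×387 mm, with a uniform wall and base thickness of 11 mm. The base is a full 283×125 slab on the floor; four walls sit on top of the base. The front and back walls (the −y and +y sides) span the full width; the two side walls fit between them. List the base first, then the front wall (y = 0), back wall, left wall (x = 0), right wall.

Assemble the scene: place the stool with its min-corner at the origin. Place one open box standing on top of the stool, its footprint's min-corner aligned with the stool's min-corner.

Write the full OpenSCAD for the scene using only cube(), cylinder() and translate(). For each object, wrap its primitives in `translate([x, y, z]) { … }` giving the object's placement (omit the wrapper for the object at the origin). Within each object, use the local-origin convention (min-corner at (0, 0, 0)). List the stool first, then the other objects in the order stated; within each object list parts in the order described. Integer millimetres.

translate([0, 0, 360]) cube([331, 329, 28]);
translate([15, 15, 0]) cylinder(h = 360, r = 15);
translate([316, 15, 0]) cylinder(h = 360, r = 15);
translate([15, 314, 0]) cylinder(h = 360, r = 15);
translate([316, 314, 0]) cylinder(h = 360, r = 15);
translate([0, 0, 388]) {
  cube([283, 125, 11]);
  translate([0, 0, 11]) cube([283, 11, 376]);
  translate([0, 114, 11]) cube([283, 11, 376]);
  translate([0, 11, 11]) cube([11, 103, 376]);
  translate([272, 11, 11]) cube([11, 103, 376]);
}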